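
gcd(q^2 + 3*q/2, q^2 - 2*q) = q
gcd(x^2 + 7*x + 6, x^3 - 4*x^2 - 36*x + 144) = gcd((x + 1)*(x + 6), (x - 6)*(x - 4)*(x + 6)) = x + 6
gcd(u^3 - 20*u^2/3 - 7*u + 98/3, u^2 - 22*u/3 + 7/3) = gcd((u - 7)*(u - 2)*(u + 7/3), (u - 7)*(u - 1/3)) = u - 7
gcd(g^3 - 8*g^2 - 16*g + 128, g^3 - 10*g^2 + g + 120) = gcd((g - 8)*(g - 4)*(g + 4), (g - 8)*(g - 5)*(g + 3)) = g - 8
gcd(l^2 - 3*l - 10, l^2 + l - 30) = l - 5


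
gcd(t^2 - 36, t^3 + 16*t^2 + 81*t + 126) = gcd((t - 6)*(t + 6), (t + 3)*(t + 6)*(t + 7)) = t + 6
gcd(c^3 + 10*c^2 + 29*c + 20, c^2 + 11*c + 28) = c + 4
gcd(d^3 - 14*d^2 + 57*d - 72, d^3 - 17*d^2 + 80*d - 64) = d - 8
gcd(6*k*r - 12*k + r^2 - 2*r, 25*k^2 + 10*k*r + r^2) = 1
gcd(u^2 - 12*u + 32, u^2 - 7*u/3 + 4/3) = 1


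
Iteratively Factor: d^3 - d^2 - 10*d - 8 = (d + 2)*(d^2 - 3*d - 4) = (d + 1)*(d + 2)*(d - 4)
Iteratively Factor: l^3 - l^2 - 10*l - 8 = (l - 4)*(l^2 + 3*l + 2) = (l - 4)*(l + 1)*(l + 2)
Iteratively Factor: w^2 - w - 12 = (w + 3)*(w - 4)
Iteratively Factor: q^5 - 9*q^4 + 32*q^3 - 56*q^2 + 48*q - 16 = (q - 1)*(q^4 - 8*q^3 + 24*q^2 - 32*q + 16) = (q - 2)*(q - 1)*(q^3 - 6*q^2 + 12*q - 8) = (q - 2)^2*(q - 1)*(q^2 - 4*q + 4) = (q - 2)^3*(q - 1)*(q - 2)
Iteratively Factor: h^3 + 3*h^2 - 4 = (h - 1)*(h^2 + 4*h + 4) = (h - 1)*(h + 2)*(h + 2)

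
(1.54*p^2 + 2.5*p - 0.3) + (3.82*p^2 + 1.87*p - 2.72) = 5.36*p^2 + 4.37*p - 3.02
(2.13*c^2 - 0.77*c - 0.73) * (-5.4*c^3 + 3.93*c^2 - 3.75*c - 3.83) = -11.502*c^5 + 12.5289*c^4 - 7.0716*c^3 - 8.1393*c^2 + 5.6866*c + 2.7959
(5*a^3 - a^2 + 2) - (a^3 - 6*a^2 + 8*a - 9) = 4*a^3 + 5*a^2 - 8*a + 11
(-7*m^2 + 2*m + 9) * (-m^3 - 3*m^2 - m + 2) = 7*m^5 + 19*m^4 - 8*m^3 - 43*m^2 - 5*m + 18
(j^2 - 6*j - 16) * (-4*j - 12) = -4*j^3 + 12*j^2 + 136*j + 192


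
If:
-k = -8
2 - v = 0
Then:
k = 8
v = 2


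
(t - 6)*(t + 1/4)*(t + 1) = t^3 - 19*t^2/4 - 29*t/4 - 3/2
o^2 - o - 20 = (o - 5)*(o + 4)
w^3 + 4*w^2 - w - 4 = (w - 1)*(w + 1)*(w + 4)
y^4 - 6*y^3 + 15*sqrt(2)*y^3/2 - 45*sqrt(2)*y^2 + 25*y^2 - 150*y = y*(y - 6)*(y + 5*sqrt(2)/2)*(y + 5*sqrt(2))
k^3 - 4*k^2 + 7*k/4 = k*(k - 7/2)*(k - 1/2)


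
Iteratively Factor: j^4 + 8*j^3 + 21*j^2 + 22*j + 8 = (j + 2)*(j^3 + 6*j^2 + 9*j + 4) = (j + 1)*(j + 2)*(j^2 + 5*j + 4) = (j + 1)*(j + 2)*(j + 4)*(j + 1)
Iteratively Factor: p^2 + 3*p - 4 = (p - 1)*(p + 4)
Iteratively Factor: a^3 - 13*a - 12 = (a + 3)*(a^2 - 3*a - 4) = (a - 4)*(a + 3)*(a + 1)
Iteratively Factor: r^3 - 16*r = (r - 4)*(r^2 + 4*r) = r*(r - 4)*(r + 4)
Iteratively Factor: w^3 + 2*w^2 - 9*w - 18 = (w + 2)*(w^2 - 9) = (w + 2)*(w + 3)*(w - 3)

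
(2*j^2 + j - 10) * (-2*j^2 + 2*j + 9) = -4*j^4 + 2*j^3 + 40*j^2 - 11*j - 90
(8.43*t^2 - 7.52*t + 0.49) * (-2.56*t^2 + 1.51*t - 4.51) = -21.5808*t^4 + 31.9805*t^3 - 50.6289*t^2 + 34.6551*t - 2.2099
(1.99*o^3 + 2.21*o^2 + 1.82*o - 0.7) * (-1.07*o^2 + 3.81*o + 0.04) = -2.1293*o^5 + 5.2172*o^4 + 6.5523*o^3 + 7.7716*o^2 - 2.5942*o - 0.028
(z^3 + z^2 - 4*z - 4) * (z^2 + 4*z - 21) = z^5 + 5*z^4 - 21*z^3 - 41*z^2 + 68*z + 84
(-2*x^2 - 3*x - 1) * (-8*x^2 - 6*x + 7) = 16*x^4 + 36*x^3 + 12*x^2 - 15*x - 7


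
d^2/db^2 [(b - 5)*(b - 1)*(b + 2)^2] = 12*b^2 - 12*b - 30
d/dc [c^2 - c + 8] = 2*c - 1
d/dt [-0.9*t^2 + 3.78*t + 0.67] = 3.78 - 1.8*t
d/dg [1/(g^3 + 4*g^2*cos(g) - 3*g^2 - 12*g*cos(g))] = (4*g^2*sin(g) - 3*g^2 - 12*g*sin(g) - 8*g*cos(g) + 6*g + 12*cos(g))/(g^2*(g - 3)^2*(g + 4*cos(g))^2)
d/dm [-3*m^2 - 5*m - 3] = -6*m - 5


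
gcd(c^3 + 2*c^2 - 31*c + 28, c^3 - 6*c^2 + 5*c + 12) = c - 4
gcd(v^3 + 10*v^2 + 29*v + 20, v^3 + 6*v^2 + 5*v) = v^2 + 6*v + 5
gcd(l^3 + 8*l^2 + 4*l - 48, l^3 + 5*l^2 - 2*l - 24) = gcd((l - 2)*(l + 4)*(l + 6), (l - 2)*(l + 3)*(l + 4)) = l^2 + 2*l - 8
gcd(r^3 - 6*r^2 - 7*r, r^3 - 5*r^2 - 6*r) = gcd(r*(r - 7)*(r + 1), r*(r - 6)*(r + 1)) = r^2 + r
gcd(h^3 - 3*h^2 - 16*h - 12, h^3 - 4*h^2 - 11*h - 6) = h^2 - 5*h - 6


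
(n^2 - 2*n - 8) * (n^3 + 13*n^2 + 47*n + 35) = n^5 + 11*n^4 + 13*n^3 - 163*n^2 - 446*n - 280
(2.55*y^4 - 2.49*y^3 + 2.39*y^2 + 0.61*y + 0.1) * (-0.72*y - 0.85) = -1.836*y^5 - 0.3747*y^4 + 0.3957*y^3 - 2.4707*y^2 - 0.5905*y - 0.085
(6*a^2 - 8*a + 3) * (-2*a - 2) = -12*a^3 + 4*a^2 + 10*a - 6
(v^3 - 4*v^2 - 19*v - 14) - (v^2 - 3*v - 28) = v^3 - 5*v^2 - 16*v + 14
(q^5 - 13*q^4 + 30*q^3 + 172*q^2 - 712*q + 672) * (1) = q^5 - 13*q^4 + 30*q^3 + 172*q^2 - 712*q + 672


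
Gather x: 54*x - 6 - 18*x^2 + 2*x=-18*x^2 + 56*x - 6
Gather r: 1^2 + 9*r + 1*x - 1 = 9*r + x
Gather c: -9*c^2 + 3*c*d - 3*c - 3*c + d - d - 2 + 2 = -9*c^2 + c*(3*d - 6)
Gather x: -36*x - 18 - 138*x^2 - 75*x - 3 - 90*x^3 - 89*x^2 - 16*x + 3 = -90*x^3 - 227*x^2 - 127*x - 18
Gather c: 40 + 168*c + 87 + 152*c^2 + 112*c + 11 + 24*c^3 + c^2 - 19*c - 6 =24*c^3 + 153*c^2 + 261*c + 132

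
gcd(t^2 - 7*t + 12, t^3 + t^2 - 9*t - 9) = t - 3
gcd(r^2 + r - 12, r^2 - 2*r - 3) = r - 3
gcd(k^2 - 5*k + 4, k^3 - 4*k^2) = k - 4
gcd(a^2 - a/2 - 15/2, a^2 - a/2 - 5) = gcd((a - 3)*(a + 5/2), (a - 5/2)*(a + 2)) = 1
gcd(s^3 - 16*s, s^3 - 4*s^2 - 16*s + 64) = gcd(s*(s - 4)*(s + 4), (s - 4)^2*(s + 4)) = s^2 - 16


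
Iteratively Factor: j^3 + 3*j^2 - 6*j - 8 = (j + 4)*(j^2 - j - 2) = (j + 1)*(j + 4)*(j - 2)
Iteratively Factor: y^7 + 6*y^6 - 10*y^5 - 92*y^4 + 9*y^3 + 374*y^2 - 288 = (y + 3)*(y^6 + 3*y^5 - 19*y^4 - 35*y^3 + 114*y^2 + 32*y - 96) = (y - 3)*(y + 3)*(y^5 + 6*y^4 - y^3 - 38*y^2 + 32) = (y - 3)*(y + 3)*(y + 4)*(y^4 + 2*y^3 - 9*y^2 - 2*y + 8) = (y - 3)*(y - 2)*(y + 3)*(y + 4)*(y^3 + 4*y^2 - y - 4) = (y - 3)*(y - 2)*(y - 1)*(y + 3)*(y + 4)*(y^2 + 5*y + 4) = (y - 3)*(y - 2)*(y - 1)*(y + 1)*(y + 3)*(y + 4)*(y + 4)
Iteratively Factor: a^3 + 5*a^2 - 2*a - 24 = (a - 2)*(a^2 + 7*a + 12) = (a - 2)*(a + 3)*(a + 4)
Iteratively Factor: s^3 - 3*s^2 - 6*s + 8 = (s + 2)*(s^2 - 5*s + 4) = (s - 1)*(s + 2)*(s - 4)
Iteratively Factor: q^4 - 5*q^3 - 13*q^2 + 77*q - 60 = (q - 3)*(q^3 - 2*q^2 - 19*q + 20) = (q - 5)*(q - 3)*(q^2 + 3*q - 4) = (q - 5)*(q - 3)*(q + 4)*(q - 1)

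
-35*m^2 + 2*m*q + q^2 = (-5*m + q)*(7*m + q)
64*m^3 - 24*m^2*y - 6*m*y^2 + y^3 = (-8*m + y)*(-2*m + y)*(4*m + y)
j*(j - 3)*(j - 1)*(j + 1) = j^4 - 3*j^3 - j^2 + 3*j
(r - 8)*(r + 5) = r^2 - 3*r - 40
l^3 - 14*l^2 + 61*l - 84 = (l - 7)*(l - 4)*(l - 3)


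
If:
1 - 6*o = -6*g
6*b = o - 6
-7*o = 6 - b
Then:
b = -48/41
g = -293/246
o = -42/41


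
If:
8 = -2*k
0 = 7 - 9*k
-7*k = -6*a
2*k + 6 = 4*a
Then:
No Solution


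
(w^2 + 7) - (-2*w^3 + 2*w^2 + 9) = 2*w^3 - w^2 - 2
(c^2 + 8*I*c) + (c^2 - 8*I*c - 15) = 2*c^2 - 15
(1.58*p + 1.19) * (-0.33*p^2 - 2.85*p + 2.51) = -0.5214*p^3 - 4.8957*p^2 + 0.5743*p + 2.9869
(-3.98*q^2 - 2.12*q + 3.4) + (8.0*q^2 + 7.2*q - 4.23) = 4.02*q^2 + 5.08*q - 0.830000000000001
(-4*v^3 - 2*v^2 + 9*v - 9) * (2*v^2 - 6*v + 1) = -8*v^5 + 20*v^4 + 26*v^3 - 74*v^2 + 63*v - 9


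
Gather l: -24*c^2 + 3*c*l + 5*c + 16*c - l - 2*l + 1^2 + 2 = -24*c^2 + 21*c + l*(3*c - 3) + 3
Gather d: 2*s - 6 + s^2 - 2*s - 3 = s^2 - 9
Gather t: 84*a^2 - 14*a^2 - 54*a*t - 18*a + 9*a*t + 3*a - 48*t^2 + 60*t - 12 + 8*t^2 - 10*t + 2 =70*a^2 - 15*a - 40*t^2 + t*(50 - 45*a) - 10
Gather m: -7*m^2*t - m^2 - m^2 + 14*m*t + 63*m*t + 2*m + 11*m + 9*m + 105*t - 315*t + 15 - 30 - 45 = m^2*(-7*t - 2) + m*(77*t + 22) - 210*t - 60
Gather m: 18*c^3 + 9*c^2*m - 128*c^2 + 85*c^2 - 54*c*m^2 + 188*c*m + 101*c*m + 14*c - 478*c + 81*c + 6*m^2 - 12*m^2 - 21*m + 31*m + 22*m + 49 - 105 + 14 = 18*c^3 - 43*c^2 - 383*c + m^2*(-54*c - 6) + m*(9*c^2 + 289*c + 32) - 42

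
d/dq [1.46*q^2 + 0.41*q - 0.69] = 2.92*q + 0.41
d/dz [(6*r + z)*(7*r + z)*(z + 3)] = 42*r^2 + 26*r*z + 39*r + 3*z^2 + 6*z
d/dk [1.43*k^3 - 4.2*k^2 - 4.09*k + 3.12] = 4.29*k^2 - 8.4*k - 4.09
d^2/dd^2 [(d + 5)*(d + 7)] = 2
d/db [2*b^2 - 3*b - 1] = 4*b - 3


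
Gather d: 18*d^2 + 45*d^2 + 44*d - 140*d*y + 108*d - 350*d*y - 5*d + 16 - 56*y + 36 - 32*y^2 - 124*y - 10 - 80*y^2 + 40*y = 63*d^2 + d*(147 - 490*y) - 112*y^2 - 140*y + 42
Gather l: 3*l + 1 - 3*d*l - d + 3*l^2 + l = -d + 3*l^2 + l*(4 - 3*d) + 1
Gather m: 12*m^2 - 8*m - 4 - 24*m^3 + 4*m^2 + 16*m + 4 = -24*m^3 + 16*m^2 + 8*m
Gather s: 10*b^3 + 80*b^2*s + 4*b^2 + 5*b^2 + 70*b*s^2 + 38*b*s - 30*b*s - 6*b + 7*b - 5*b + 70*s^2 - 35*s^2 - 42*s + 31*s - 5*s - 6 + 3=10*b^3 + 9*b^2 - 4*b + s^2*(70*b + 35) + s*(80*b^2 + 8*b - 16) - 3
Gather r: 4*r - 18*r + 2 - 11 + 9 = -14*r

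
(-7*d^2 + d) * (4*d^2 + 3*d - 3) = -28*d^4 - 17*d^3 + 24*d^2 - 3*d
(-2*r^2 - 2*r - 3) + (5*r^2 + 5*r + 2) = 3*r^2 + 3*r - 1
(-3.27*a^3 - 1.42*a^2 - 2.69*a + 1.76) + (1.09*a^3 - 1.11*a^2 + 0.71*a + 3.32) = -2.18*a^3 - 2.53*a^2 - 1.98*a + 5.08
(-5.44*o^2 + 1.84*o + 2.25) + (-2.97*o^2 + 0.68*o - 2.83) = -8.41*o^2 + 2.52*o - 0.58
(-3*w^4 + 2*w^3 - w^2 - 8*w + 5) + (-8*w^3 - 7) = -3*w^4 - 6*w^3 - w^2 - 8*w - 2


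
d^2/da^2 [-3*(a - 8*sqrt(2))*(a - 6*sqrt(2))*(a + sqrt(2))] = -18*a + 78*sqrt(2)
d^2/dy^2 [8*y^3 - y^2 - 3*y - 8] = 48*y - 2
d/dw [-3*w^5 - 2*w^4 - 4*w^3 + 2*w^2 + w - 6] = -15*w^4 - 8*w^3 - 12*w^2 + 4*w + 1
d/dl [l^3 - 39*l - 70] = 3*l^2 - 39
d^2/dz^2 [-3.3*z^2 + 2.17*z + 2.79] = -6.60000000000000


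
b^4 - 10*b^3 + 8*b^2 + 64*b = b*(b - 8)*(b - 4)*(b + 2)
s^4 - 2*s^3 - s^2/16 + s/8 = s*(s - 2)*(s - 1/4)*(s + 1/4)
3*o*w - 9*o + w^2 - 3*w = (3*o + w)*(w - 3)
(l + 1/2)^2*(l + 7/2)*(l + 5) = l^4 + 19*l^3/2 + 105*l^2/4 + 157*l/8 + 35/8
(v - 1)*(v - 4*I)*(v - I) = v^3 - v^2 - 5*I*v^2 - 4*v + 5*I*v + 4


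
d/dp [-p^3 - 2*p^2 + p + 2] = -3*p^2 - 4*p + 1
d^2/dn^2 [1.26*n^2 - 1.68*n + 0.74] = 2.52000000000000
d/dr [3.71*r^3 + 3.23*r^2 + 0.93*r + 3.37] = 11.13*r^2 + 6.46*r + 0.93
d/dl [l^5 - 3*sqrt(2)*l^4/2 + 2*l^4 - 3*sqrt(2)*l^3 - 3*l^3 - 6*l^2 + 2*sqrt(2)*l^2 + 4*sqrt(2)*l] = 5*l^4 - 6*sqrt(2)*l^3 + 8*l^3 - 9*sqrt(2)*l^2 - 9*l^2 - 12*l + 4*sqrt(2)*l + 4*sqrt(2)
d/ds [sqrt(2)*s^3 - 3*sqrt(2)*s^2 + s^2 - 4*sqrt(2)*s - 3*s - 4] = 3*sqrt(2)*s^2 - 6*sqrt(2)*s + 2*s - 4*sqrt(2) - 3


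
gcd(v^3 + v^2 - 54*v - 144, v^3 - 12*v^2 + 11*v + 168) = v^2 - 5*v - 24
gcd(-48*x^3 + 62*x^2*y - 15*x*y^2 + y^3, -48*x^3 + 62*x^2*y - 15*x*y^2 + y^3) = 48*x^3 - 62*x^2*y + 15*x*y^2 - y^3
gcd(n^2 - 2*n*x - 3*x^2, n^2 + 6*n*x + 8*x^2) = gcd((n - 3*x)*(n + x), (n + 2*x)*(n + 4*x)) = 1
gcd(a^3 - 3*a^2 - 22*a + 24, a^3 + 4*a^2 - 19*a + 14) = a - 1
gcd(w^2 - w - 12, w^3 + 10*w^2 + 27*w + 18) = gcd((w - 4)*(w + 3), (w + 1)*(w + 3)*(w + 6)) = w + 3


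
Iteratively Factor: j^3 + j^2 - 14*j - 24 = (j - 4)*(j^2 + 5*j + 6) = (j - 4)*(j + 2)*(j + 3)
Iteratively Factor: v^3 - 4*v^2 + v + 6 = (v - 3)*(v^2 - v - 2) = (v - 3)*(v - 2)*(v + 1)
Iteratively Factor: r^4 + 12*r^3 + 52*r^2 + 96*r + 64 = (r + 4)*(r^3 + 8*r^2 + 20*r + 16) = (r + 4)^2*(r^2 + 4*r + 4) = (r + 2)*(r + 4)^2*(r + 2)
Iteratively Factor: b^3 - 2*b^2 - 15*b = (b - 5)*(b^2 + 3*b) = b*(b - 5)*(b + 3)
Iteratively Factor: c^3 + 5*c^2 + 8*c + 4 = (c + 2)*(c^2 + 3*c + 2) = (c + 1)*(c + 2)*(c + 2)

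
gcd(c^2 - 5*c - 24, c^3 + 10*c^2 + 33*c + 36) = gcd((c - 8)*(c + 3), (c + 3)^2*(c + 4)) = c + 3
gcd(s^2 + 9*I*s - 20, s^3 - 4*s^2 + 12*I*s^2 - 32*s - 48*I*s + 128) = s + 4*I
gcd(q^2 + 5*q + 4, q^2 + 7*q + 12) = q + 4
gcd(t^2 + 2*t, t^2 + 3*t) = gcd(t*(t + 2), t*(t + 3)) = t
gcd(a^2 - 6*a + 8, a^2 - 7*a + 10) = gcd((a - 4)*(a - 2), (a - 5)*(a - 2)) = a - 2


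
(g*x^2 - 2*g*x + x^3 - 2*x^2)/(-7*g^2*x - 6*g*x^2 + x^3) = (x - 2)/(-7*g + x)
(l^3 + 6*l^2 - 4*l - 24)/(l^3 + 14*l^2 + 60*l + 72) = (l - 2)/(l + 6)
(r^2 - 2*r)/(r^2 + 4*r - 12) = r/(r + 6)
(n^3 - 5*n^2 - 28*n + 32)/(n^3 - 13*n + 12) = (n - 8)/(n - 3)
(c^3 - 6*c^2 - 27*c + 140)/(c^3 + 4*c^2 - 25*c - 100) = (c^2 - 11*c + 28)/(c^2 - c - 20)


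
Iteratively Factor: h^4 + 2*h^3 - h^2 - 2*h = (h + 1)*(h^3 + h^2 - 2*h) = (h + 1)*(h + 2)*(h^2 - h) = h*(h + 1)*(h + 2)*(h - 1)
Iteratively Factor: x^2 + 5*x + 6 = (x + 2)*(x + 3)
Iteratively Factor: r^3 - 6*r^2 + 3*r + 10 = (r - 2)*(r^2 - 4*r - 5) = (r - 5)*(r - 2)*(r + 1)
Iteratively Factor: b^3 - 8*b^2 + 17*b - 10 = (b - 1)*(b^2 - 7*b + 10) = (b - 5)*(b - 1)*(b - 2)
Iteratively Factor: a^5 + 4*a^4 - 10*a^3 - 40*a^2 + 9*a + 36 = (a - 1)*(a^4 + 5*a^3 - 5*a^2 - 45*a - 36) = (a - 1)*(a + 4)*(a^3 + a^2 - 9*a - 9) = (a - 3)*(a - 1)*(a + 4)*(a^2 + 4*a + 3) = (a - 3)*(a - 1)*(a + 3)*(a + 4)*(a + 1)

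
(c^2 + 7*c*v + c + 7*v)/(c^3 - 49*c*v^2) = (-c - 1)/(c*(-c + 7*v))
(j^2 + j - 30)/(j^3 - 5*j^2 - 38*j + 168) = (j - 5)/(j^2 - 11*j + 28)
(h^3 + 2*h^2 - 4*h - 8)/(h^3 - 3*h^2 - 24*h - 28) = (h - 2)/(h - 7)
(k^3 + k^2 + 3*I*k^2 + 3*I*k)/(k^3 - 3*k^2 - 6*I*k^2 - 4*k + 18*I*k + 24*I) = k*(k + 3*I)/(k^2 - 2*k*(2 + 3*I) + 24*I)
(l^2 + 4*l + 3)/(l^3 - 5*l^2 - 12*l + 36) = (l + 1)/(l^2 - 8*l + 12)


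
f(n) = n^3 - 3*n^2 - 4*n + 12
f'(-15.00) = 761.00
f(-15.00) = -3978.00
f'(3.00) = 5.00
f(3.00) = 0.00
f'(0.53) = -6.34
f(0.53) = 9.19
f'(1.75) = -5.31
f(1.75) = 1.17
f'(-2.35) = 26.67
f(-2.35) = -8.15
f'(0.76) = -6.83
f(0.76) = 7.67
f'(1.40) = -6.52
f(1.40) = 3.26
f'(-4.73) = 91.50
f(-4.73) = -142.02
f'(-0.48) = -0.43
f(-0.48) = 13.12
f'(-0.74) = 2.08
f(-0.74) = 12.91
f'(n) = 3*n^2 - 6*n - 4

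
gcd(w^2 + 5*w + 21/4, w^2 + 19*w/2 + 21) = w + 7/2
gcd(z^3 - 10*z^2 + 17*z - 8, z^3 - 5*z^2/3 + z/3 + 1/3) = z^2 - 2*z + 1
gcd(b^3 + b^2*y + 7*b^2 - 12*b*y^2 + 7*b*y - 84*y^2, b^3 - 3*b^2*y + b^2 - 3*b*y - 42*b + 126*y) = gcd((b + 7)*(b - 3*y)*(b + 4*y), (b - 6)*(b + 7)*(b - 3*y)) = -b^2 + 3*b*y - 7*b + 21*y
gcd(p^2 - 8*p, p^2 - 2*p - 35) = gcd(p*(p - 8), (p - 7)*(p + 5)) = 1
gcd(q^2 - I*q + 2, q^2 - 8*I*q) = 1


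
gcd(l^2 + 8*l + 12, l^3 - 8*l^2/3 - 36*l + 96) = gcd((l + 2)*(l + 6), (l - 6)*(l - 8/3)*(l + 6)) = l + 6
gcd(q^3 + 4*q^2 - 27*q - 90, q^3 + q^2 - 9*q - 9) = q + 3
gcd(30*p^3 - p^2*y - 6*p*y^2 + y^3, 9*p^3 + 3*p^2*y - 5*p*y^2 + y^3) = -3*p + y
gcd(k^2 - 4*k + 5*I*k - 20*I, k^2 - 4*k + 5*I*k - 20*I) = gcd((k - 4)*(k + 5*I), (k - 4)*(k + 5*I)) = k^2 + k*(-4 + 5*I) - 20*I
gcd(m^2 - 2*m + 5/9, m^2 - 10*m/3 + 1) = m - 1/3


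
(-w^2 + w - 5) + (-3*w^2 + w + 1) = -4*w^2 + 2*w - 4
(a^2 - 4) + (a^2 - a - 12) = 2*a^2 - a - 16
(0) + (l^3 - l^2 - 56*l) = l^3 - l^2 - 56*l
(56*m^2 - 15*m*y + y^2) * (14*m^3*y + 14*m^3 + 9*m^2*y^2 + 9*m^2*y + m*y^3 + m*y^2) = 784*m^5*y + 784*m^5 + 294*m^4*y^2 + 294*m^4*y - 65*m^3*y^3 - 65*m^3*y^2 - 6*m^2*y^4 - 6*m^2*y^3 + m*y^5 + m*y^4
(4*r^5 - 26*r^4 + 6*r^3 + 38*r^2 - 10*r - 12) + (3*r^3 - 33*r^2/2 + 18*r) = 4*r^5 - 26*r^4 + 9*r^3 + 43*r^2/2 + 8*r - 12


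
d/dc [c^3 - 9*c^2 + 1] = 3*c*(c - 6)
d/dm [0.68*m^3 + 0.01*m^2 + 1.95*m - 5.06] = 2.04*m^2 + 0.02*m + 1.95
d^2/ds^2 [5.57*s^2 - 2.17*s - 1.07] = 11.1400000000000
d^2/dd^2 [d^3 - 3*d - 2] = 6*d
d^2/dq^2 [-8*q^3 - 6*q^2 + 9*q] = -48*q - 12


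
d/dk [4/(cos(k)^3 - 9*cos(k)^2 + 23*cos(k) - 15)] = 4*(3*cos(k)^2 - 18*cos(k) + 23)*sin(k)/(cos(k)^3 - 9*cos(k)^2 + 23*cos(k) - 15)^2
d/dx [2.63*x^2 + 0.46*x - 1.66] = 5.26*x + 0.46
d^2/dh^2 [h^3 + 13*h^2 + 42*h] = 6*h + 26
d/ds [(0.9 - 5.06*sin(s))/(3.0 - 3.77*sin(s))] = -11.787*cos(s)/(3.77*sin(s) - 3.0)^2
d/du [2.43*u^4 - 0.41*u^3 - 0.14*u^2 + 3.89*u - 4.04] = 9.72*u^3 - 1.23*u^2 - 0.28*u + 3.89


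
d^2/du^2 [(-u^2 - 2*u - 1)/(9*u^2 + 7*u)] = 2*(-99*u^3 - 243*u^2 - 189*u - 49)/(u^3*(729*u^3 + 1701*u^2 + 1323*u + 343))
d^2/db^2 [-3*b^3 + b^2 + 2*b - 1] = 2 - 18*b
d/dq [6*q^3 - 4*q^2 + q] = 18*q^2 - 8*q + 1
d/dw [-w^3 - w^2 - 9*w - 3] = -3*w^2 - 2*w - 9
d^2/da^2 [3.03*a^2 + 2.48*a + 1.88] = 6.06000000000000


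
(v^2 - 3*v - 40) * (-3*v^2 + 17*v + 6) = -3*v^4 + 26*v^3 + 75*v^2 - 698*v - 240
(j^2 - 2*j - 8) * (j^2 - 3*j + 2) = j^4 - 5*j^3 + 20*j - 16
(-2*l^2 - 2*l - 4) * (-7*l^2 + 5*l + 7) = 14*l^4 + 4*l^3 + 4*l^2 - 34*l - 28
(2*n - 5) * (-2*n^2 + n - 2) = -4*n^3 + 12*n^2 - 9*n + 10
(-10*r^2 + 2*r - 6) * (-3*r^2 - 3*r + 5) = 30*r^4 + 24*r^3 - 38*r^2 + 28*r - 30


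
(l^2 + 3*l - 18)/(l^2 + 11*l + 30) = (l - 3)/(l + 5)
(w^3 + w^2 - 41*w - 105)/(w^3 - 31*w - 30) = (w^2 - 4*w - 21)/(w^2 - 5*w - 6)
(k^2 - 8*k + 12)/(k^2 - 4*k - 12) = (k - 2)/(k + 2)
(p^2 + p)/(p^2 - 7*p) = (p + 1)/(p - 7)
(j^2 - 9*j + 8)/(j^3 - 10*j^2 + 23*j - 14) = (j - 8)/(j^2 - 9*j + 14)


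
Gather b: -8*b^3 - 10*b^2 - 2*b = -8*b^3 - 10*b^2 - 2*b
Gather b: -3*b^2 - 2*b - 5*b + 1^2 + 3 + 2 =-3*b^2 - 7*b + 6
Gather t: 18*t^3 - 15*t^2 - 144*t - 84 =18*t^3 - 15*t^2 - 144*t - 84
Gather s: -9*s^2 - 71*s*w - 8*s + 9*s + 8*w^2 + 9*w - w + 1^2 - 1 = -9*s^2 + s*(1 - 71*w) + 8*w^2 + 8*w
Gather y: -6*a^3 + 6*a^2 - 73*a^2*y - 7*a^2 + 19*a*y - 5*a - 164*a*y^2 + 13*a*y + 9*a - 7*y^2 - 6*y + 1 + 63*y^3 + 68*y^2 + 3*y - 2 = -6*a^3 - a^2 + 4*a + 63*y^3 + y^2*(61 - 164*a) + y*(-73*a^2 + 32*a - 3) - 1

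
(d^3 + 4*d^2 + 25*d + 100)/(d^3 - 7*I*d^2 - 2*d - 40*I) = (d^2 + d*(4 + 5*I) + 20*I)/(d^2 - 2*I*d + 8)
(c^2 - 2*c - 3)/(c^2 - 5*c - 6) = (c - 3)/(c - 6)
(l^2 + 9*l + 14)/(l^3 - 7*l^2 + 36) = (l + 7)/(l^2 - 9*l + 18)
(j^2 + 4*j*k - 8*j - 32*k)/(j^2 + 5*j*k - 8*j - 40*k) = (j + 4*k)/(j + 5*k)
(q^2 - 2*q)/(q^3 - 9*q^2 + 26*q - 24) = q/(q^2 - 7*q + 12)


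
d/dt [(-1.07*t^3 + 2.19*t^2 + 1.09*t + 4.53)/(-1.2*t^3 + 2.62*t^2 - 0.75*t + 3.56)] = (-0.1754*t^4 + 4.221*t^3 + 0.382099999999998*t^2 - 8.1444*t + 7.2779)/(1.44*t^6 - 6.288*t^5 + 8.6644*t^4 - 12.474*t^3 + 19.2169*t^2 - 5.34*t + 12.6736)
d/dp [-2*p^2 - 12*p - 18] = -4*p - 12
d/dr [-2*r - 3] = -2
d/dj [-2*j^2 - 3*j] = -4*j - 3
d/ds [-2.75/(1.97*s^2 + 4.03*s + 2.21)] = (10.835*s + 11.0825)/(1.97*s^2 + 4.03*s + 2.21)^2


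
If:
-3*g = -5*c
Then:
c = 3*g/5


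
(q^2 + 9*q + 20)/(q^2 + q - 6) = (q^2 + 9*q + 20)/(q^2 + q - 6)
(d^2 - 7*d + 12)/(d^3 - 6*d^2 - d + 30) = (d - 4)/(d^2 - 3*d - 10)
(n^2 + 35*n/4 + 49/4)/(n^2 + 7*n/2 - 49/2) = (4*n + 7)/(2*(2*n - 7))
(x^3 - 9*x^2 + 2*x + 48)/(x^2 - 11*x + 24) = x + 2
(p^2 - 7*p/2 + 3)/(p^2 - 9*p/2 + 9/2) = (p - 2)/(p - 3)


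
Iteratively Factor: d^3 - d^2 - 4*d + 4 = (d - 2)*(d^2 + d - 2) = (d - 2)*(d + 2)*(d - 1)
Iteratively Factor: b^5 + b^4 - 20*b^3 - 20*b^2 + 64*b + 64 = (b + 1)*(b^4 - 20*b^2 + 64) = (b - 2)*(b + 1)*(b^3 + 2*b^2 - 16*b - 32) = (b - 2)*(b + 1)*(b + 2)*(b^2 - 16) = (b - 2)*(b + 1)*(b + 2)*(b + 4)*(b - 4)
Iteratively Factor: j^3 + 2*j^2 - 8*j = (j - 2)*(j^2 + 4*j) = j*(j - 2)*(j + 4)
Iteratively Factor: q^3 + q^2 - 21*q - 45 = (q + 3)*(q^2 - 2*q - 15) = (q - 5)*(q + 3)*(q + 3)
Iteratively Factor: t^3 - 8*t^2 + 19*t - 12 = (t - 3)*(t^2 - 5*t + 4) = (t - 3)*(t - 1)*(t - 4)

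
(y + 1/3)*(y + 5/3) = y^2 + 2*y + 5/9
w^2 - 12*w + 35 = (w - 7)*(w - 5)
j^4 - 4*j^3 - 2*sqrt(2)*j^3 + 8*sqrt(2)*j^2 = j^2*(j - 4)*(j - 2*sqrt(2))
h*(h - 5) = h^2 - 5*h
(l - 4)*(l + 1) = l^2 - 3*l - 4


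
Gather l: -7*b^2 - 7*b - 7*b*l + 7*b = -7*b^2 - 7*b*l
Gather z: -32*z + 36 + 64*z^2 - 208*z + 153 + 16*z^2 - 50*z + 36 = 80*z^2 - 290*z + 225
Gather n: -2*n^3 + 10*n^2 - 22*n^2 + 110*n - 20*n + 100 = -2*n^3 - 12*n^2 + 90*n + 100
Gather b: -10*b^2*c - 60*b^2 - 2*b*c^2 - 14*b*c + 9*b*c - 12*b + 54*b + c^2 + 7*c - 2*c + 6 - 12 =b^2*(-10*c - 60) + b*(-2*c^2 - 5*c + 42) + c^2 + 5*c - 6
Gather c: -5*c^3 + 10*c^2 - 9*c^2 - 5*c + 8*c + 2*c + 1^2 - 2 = -5*c^3 + c^2 + 5*c - 1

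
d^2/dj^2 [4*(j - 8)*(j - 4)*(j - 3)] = 24*j - 120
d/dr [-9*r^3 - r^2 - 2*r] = -27*r^2 - 2*r - 2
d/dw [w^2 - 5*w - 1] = 2*w - 5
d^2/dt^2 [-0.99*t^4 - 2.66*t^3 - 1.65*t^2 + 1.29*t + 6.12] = -11.88*t^2 - 15.96*t - 3.3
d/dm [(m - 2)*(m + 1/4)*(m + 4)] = 3*m^2 + 9*m/2 - 15/2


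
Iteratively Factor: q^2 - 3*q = (q)*(q - 3)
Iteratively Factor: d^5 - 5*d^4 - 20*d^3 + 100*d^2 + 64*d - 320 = (d - 2)*(d^4 - 3*d^3 - 26*d^2 + 48*d + 160) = (d - 5)*(d - 2)*(d^3 + 2*d^2 - 16*d - 32) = (d - 5)*(d - 2)*(d + 2)*(d^2 - 16) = (d - 5)*(d - 2)*(d + 2)*(d + 4)*(d - 4)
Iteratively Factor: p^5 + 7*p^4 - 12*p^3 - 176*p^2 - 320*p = (p)*(p^4 + 7*p^3 - 12*p^2 - 176*p - 320) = p*(p + 4)*(p^3 + 3*p^2 - 24*p - 80) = p*(p - 5)*(p + 4)*(p^2 + 8*p + 16) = p*(p - 5)*(p + 4)^2*(p + 4)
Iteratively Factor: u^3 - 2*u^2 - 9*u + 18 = (u + 3)*(u^2 - 5*u + 6) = (u - 3)*(u + 3)*(u - 2)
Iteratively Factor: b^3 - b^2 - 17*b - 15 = (b + 3)*(b^2 - 4*b - 5) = (b + 1)*(b + 3)*(b - 5)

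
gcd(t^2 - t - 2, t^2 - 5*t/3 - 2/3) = t - 2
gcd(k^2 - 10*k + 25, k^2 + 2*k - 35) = k - 5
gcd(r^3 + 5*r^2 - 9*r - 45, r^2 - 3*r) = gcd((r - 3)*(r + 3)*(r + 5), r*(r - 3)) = r - 3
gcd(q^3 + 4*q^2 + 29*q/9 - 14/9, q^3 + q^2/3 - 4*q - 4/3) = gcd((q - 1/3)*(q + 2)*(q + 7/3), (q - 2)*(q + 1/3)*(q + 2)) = q + 2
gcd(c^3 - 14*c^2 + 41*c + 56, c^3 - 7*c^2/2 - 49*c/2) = c - 7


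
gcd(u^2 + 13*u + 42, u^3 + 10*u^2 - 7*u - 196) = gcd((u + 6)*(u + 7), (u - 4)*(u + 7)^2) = u + 7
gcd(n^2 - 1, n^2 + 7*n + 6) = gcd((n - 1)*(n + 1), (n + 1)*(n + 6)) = n + 1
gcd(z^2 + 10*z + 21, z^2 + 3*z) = z + 3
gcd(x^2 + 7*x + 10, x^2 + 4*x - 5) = x + 5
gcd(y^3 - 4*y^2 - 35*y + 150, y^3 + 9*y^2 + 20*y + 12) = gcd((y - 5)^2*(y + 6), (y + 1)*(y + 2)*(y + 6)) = y + 6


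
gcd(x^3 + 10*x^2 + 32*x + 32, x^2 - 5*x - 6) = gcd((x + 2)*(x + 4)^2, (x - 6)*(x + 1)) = 1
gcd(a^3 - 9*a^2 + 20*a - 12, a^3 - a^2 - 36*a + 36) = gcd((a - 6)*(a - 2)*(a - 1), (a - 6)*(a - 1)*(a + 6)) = a^2 - 7*a + 6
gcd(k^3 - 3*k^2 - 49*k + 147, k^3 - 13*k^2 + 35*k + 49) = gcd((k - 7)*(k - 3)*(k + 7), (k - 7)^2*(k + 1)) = k - 7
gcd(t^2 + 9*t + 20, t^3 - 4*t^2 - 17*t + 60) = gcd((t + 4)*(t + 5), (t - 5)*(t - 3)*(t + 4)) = t + 4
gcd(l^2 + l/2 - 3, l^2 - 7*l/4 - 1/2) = 1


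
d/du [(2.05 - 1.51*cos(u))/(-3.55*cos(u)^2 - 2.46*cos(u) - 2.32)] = (5.3605*cos(u)^2 - 14.555*cos(u) - 8.5462)*sin(u)/(12.6025*cos(u)^4 + 17.466*cos(u)^3 + 22.5236*cos(u)^2 + 11.4144*cos(u) + 5.3824)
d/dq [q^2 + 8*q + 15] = 2*q + 8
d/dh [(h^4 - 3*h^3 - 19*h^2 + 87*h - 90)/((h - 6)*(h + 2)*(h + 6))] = (h^6 + 4*h^5 - 95*h^4 - 246*h^3 + 1428*h^2 + 3096*h - 9504)/(h^6 + 4*h^5 - 68*h^4 - 288*h^3 + 1008*h^2 + 5184*h + 5184)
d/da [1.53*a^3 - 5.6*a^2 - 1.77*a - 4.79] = 4.59*a^2 - 11.2*a - 1.77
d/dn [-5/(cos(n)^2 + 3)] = -10*sin(n)*cos(n)/(cos(n)^2 + 3)^2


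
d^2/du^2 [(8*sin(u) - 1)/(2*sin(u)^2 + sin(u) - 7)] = (-32*sin(u)^5 + 32*sin(u)^4 - 602*sin(u)^3 - 23*sin(u)^2 + 275*sin(u) + 82)/(sin(u) - cos(2*u) - 6)^3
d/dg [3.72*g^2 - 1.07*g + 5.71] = 7.44*g - 1.07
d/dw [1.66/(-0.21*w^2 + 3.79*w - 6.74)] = (0.6972*w - 6.2914)/(0.21*w^2 - 3.79*w + 6.74)^2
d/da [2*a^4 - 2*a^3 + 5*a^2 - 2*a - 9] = 8*a^3 - 6*a^2 + 10*a - 2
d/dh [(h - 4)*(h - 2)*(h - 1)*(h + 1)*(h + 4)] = 5*h^4 - 8*h^3 - 51*h^2 + 68*h + 16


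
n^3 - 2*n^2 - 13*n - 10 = (n - 5)*(n + 1)*(n + 2)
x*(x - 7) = x^2 - 7*x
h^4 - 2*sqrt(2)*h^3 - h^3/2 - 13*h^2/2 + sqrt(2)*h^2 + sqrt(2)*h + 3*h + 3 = (h - 1)*(h + 1/2)*(h - 3*sqrt(2))*(h + sqrt(2))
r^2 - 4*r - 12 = (r - 6)*(r + 2)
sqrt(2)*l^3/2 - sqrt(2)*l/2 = l*(l - 1)*(sqrt(2)*l/2 + sqrt(2)/2)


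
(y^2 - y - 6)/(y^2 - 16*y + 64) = (y^2 - y - 6)/(y^2 - 16*y + 64)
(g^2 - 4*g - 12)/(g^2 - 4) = (g - 6)/(g - 2)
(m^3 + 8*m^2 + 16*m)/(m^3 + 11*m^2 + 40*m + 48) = m/(m + 3)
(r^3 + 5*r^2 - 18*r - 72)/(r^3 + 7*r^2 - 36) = (r - 4)/(r - 2)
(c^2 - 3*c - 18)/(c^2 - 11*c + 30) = (c + 3)/(c - 5)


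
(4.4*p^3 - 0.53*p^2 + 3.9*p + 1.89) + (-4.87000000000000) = 4.4*p^3 - 0.53*p^2 + 3.9*p - 2.98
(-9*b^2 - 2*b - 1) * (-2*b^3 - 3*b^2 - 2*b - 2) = 18*b^5 + 31*b^4 + 26*b^3 + 25*b^2 + 6*b + 2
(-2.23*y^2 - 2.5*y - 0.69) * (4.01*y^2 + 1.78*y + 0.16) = -8.9423*y^4 - 13.9944*y^3 - 7.5737*y^2 - 1.6282*y - 0.1104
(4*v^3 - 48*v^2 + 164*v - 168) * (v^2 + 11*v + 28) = 4*v^5 - 4*v^4 - 252*v^3 + 292*v^2 + 2744*v - 4704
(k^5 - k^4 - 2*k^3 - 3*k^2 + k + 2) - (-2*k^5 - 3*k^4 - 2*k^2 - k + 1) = 3*k^5 + 2*k^4 - 2*k^3 - k^2 + 2*k + 1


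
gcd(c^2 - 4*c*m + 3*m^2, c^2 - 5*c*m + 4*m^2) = c - m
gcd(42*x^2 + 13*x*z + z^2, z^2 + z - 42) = 1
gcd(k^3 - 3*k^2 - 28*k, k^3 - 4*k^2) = k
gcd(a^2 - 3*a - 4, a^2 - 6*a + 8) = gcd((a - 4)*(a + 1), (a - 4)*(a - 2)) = a - 4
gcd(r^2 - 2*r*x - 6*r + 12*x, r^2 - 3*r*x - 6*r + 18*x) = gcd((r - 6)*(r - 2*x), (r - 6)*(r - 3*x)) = r - 6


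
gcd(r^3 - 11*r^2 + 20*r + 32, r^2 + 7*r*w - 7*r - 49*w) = 1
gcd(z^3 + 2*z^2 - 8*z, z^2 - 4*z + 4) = z - 2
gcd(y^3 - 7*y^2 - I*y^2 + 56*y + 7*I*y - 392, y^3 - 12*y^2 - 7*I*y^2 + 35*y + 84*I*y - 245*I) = y - 7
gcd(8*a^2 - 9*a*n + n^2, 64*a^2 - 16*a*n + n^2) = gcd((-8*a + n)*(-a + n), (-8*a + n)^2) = 8*a - n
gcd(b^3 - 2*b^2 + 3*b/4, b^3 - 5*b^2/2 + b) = b^2 - b/2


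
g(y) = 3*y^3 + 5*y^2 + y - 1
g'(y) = 9*y^2 + 10*y + 1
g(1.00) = 8.00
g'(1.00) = 20.00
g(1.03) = 8.61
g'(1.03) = 20.85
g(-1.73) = -3.30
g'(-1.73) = 10.64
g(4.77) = 443.13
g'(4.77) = 253.48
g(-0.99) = -0.00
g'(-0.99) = -0.08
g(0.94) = 6.85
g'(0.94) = 18.35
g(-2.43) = -16.95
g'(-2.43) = 29.84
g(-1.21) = -0.20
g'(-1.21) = 2.08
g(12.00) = 5915.00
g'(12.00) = 1417.00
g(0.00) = -1.00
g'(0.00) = 1.00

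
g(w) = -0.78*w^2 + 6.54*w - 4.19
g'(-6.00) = 15.90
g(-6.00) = -71.51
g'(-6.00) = 15.90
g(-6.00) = -71.51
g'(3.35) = 1.31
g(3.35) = 8.97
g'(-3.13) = 11.42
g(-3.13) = -32.30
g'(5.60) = -2.20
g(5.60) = 7.97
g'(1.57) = 4.09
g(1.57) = 4.16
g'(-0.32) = 7.04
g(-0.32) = -6.36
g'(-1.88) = 9.47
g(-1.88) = -19.24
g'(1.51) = 4.18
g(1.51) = 3.91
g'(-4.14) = 13.00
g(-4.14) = -44.63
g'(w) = 6.54 - 1.56*w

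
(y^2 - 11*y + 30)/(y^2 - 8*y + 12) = (y - 5)/(y - 2)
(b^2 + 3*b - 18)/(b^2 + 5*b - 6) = (b - 3)/(b - 1)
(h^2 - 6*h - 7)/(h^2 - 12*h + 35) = (h + 1)/(h - 5)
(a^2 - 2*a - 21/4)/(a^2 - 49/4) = (2*a + 3)/(2*a + 7)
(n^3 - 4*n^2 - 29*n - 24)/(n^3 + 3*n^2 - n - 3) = (n - 8)/(n - 1)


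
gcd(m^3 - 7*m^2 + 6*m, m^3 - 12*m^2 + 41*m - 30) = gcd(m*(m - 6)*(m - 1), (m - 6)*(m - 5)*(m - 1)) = m^2 - 7*m + 6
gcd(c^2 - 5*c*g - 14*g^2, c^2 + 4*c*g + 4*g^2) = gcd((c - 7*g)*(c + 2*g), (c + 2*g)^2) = c + 2*g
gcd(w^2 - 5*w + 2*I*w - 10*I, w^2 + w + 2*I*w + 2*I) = w + 2*I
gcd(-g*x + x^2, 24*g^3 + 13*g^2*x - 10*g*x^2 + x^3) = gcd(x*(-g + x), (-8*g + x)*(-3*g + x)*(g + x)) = 1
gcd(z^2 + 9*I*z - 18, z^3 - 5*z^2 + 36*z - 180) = z + 6*I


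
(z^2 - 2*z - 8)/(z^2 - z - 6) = (z - 4)/(z - 3)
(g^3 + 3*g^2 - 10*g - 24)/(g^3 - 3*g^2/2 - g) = 2*(-g^3 - 3*g^2 + 10*g + 24)/(g*(-2*g^2 + 3*g + 2))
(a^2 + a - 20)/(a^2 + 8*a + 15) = (a - 4)/(a + 3)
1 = 1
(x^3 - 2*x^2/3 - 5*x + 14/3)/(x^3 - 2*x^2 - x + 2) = (x + 7/3)/(x + 1)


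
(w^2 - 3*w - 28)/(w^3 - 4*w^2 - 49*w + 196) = (w + 4)/(w^2 + 3*w - 28)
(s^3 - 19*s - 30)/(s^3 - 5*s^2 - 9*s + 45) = (s + 2)/(s - 3)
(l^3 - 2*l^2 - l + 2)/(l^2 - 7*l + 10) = (l^2 - 1)/(l - 5)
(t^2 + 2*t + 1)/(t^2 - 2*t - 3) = (t + 1)/(t - 3)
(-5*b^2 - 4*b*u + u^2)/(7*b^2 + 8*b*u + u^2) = (-5*b + u)/(7*b + u)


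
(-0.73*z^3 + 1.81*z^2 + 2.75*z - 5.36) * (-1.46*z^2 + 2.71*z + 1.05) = 1.0658*z^5 - 4.6209*z^4 + 0.123600000000001*z^3 + 17.1786*z^2 - 11.6381*z - 5.628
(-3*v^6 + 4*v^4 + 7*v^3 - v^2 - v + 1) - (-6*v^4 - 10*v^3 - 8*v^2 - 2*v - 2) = -3*v^6 + 10*v^4 + 17*v^3 + 7*v^2 + v + 3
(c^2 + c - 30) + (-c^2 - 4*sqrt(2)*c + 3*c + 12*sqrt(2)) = -4*sqrt(2)*c + 4*c - 30 + 12*sqrt(2)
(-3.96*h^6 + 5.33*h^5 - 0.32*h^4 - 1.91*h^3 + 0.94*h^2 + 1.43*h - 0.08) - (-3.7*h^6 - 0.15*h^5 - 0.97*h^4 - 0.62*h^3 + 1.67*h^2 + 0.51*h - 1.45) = -0.26*h^6 + 5.48*h^5 + 0.65*h^4 - 1.29*h^3 - 0.73*h^2 + 0.92*h + 1.37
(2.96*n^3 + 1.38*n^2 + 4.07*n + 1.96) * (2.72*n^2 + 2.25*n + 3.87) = 8.0512*n^5 + 10.4136*n^4 + 25.6306*n^3 + 19.8293*n^2 + 20.1609*n + 7.5852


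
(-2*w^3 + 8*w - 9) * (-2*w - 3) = 4*w^4 + 6*w^3 - 16*w^2 - 6*w + 27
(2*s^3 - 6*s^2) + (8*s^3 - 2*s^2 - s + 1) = 10*s^3 - 8*s^2 - s + 1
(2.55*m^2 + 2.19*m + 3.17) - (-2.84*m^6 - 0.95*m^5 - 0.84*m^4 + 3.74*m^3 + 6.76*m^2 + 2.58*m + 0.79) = 2.84*m^6 + 0.95*m^5 + 0.84*m^4 - 3.74*m^3 - 4.21*m^2 - 0.39*m + 2.38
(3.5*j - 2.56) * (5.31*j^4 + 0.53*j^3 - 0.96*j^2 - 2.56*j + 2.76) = 18.585*j^5 - 11.7386*j^4 - 4.7168*j^3 - 6.5024*j^2 + 16.2136*j - 7.0656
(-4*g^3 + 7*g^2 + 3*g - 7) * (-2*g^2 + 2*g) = 8*g^5 - 22*g^4 + 8*g^3 + 20*g^2 - 14*g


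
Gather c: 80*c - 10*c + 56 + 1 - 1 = 70*c + 56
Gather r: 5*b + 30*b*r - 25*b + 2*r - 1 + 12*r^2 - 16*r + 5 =-20*b + 12*r^2 + r*(30*b - 14) + 4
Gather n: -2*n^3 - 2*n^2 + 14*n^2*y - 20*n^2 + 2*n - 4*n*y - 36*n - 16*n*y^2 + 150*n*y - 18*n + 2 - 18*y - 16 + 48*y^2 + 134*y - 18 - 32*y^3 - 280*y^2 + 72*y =-2*n^3 + n^2*(14*y - 22) + n*(-16*y^2 + 146*y - 52) - 32*y^3 - 232*y^2 + 188*y - 32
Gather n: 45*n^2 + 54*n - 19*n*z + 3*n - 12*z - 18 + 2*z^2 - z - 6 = 45*n^2 + n*(57 - 19*z) + 2*z^2 - 13*z - 24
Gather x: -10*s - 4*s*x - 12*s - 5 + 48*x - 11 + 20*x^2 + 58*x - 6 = -22*s + 20*x^2 + x*(106 - 4*s) - 22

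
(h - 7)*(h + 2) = h^2 - 5*h - 14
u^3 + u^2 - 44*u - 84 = (u - 7)*(u + 2)*(u + 6)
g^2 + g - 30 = (g - 5)*(g + 6)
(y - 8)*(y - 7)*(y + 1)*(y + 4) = y^4 - 10*y^3 - 15*y^2 + 220*y + 224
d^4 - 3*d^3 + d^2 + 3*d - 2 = (d - 2)*(d - 1)^2*(d + 1)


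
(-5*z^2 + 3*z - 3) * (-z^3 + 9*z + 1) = 5*z^5 - 3*z^4 - 42*z^3 + 22*z^2 - 24*z - 3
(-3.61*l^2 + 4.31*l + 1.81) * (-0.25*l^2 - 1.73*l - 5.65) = 0.9025*l^4 + 5.1678*l^3 + 12.4877*l^2 - 27.4828*l - 10.2265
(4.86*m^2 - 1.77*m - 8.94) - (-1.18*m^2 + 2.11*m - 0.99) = 6.04*m^2 - 3.88*m - 7.95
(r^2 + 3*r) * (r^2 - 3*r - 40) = r^4 - 49*r^2 - 120*r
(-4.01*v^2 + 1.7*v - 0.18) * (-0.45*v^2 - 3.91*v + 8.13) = 1.8045*v^4 + 14.9141*v^3 - 39.1673*v^2 + 14.5248*v - 1.4634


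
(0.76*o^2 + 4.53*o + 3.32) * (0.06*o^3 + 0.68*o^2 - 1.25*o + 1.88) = 0.0456*o^5 + 0.7886*o^4 + 2.3296*o^3 - 1.9761*o^2 + 4.3664*o + 6.2416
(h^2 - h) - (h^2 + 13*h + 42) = -14*h - 42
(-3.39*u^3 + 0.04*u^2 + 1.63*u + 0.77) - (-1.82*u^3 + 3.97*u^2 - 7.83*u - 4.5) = -1.57*u^3 - 3.93*u^2 + 9.46*u + 5.27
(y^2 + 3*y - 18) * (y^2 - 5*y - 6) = y^4 - 2*y^3 - 39*y^2 + 72*y + 108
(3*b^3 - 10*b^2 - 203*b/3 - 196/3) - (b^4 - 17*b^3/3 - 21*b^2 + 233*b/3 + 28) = -b^4 + 26*b^3/3 + 11*b^2 - 436*b/3 - 280/3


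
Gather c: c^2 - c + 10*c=c^2 + 9*c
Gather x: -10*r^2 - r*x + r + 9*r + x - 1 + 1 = -10*r^2 + 10*r + x*(1 - r)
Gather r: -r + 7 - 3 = 4 - r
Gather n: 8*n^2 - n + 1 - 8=8*n^2 - n - 7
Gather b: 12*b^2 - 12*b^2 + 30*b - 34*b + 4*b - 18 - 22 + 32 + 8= 0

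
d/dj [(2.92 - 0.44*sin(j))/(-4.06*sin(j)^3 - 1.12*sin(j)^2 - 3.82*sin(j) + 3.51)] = (-3.5728*sin(j)^3 + 35.0728*sin(j)^2 + 6.5408*sin(j) + 9.61)*cos(j)/(16.4836*sin(j)^6 + 9.0944*sin(j)^5 + 32.2728*sin(j)^4 - 19.9444*sin(j)^3 + 6.73*sin(j)^2 - 26.8164*sin(j) + 12.3201)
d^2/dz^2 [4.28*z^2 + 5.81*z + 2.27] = 8.56000000000000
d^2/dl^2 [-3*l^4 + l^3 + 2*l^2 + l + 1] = -36*l^2 + 6*l + 4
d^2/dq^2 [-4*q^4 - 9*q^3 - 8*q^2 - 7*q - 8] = -48*q^2 - 54*q - 16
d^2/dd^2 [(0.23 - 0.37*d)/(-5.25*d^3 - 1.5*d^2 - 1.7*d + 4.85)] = (61.18875*d^5 - 58.59*d^4 - 33.9195*d^3 + 97.632*d^2 - 22.50675*d + 1.4254)/(144.703125*d^9 + 124.03125*d^8 + 176.00625*d^7 - 317.334375*d^6 - 172.17*d^5 - 279.45*d^4 + 301.187375*d^3 + 63.80175*d^2 + 119.96475*d - 114.084125)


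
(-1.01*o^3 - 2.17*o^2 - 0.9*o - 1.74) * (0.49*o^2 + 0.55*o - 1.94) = -0.4949*o^5 - 1.6188*o^4 + 0.3249*o^3 + 2.8622*o^2 + 0.789*o + 3.3756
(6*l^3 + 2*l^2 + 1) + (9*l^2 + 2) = 6*l^3 + 11*l^2 + 3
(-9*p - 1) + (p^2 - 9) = p^2 - 9*p - 10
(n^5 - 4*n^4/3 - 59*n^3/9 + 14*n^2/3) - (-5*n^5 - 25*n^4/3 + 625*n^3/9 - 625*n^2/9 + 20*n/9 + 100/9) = 6*n^5 + 7*n^4 - 76*n^3 + 667*n^2/9 - 20*n/9 - 100/9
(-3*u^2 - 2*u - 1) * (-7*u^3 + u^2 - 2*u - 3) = 21*u^5 + 11*u^4 + 11*u^3 + 12*u^2 + 8*u + 3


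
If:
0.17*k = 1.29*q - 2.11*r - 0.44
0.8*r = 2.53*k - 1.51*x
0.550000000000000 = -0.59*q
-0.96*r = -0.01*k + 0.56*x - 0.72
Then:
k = 1.41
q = -0.93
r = -0.89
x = 2.84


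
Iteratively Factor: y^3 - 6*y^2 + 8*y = (y - 4)*(y^2 - 2*y) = y*(y - 4)*(y - 2)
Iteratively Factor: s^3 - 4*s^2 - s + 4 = (s + 1)*(s^2 - 5*s + 4) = (s - 1)*(s + 1)*(s - 4)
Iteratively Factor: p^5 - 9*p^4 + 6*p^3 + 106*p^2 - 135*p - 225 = (p - 5)*(p^4 - 4*p^3 - 14*p^2 + 36*p + 45) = (p - 5)^2*(p^3 + p^2 - 9*p - 9) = (p - 5)^2*(p - 3)*(p^2 + 4*p + 3) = (p - 5)^2*(p - 3)*(p + 1)*(p + 3)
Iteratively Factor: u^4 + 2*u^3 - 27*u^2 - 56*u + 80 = (u + 4)*(u^3 - 2*u^2 - 19*u + 20) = (u + 4)^2*(u^2 - 6*u + 5) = (u - 1)*(u + 4)^2*(u - 5)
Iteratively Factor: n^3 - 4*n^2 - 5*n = (n + 1)*(n^2 - 5*n) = (n - 5)*(n + 1)*(n)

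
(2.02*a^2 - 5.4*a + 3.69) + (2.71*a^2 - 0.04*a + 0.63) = 4.73*a^2 - 5.44*a + 4.32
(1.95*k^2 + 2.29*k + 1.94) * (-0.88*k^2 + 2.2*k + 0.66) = -1.716*k^4 + 2.2748*k^3 + 4.6178*k^2 + 5.7794*k + 1.2804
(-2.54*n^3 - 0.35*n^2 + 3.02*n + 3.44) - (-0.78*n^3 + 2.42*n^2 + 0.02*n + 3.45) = -1.76*n^3 - 2.77*n^2 + 3.0*n - 0.0100000000000002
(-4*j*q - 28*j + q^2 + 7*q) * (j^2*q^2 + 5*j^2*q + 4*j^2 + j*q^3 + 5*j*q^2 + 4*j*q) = -4*j^3*q^3 - 48*j^3*q^2 - 156*j^3*q - 112*j^3 - 3*j^2*q^4 - 36*j^2*q^3 - 117*j^2*q^2 - 84*j^2*q + j*q^5 + 12*j*q^4 + 39*j*q^3 + 28*j*q^2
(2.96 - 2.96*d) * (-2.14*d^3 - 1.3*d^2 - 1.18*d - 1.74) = 6.3344*d^4 - 2.4864*d^3 - 0.3552*d^2 + 1.6576*d - 5.1504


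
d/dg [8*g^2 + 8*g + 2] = 16*g + 8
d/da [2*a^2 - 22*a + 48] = 4*a - 22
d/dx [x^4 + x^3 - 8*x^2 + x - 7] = 4*x^3 + 3*x^2 - 16*x + 1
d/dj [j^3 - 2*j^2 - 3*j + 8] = 3*j^2 - 4*j - 3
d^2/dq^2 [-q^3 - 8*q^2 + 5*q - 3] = -6*q - 16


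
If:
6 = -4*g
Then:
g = -3/2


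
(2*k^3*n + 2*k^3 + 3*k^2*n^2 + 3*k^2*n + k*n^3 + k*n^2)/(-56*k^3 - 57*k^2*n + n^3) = k*(-2*k*n - 2*k - n^2 - n)/(56*k^2 + k*n - n^2)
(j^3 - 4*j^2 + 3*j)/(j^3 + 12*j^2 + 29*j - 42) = j*(j - 3)/(j^2 + 13*j + 42)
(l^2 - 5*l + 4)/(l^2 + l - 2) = (l - 4)/(l + 2)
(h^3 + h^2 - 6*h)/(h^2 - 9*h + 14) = h*(h + 3)/(h - 7)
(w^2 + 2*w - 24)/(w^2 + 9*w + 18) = (w - 4)/(w + 3)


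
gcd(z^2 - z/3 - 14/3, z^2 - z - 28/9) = z - 7/3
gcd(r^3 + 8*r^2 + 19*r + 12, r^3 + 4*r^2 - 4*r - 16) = r + 4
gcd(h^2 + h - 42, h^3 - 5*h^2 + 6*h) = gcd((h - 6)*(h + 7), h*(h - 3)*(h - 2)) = 1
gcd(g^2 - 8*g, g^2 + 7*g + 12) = 1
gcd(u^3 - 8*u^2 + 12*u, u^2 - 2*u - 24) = u - 6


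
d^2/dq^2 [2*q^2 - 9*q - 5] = 4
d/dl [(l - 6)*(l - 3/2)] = 2*l - 15/2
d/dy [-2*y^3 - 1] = -6*y^2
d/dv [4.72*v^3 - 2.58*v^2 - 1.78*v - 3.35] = 14.16*v^2 - 5.16*v - 1.78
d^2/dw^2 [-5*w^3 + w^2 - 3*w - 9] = 2 - 30*w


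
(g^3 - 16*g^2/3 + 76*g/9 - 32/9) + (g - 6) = g^3 - 16*g^2/3 + 85*g/9 - 86/9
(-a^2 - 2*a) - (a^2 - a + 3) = -2*a^2 - a - 3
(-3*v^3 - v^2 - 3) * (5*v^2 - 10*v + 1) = -15*v^5 + 25*v^4 + 7*v^3 - 16*v^2 + 30*v - 3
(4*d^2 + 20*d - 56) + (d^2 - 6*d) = 5*d^2 + 14*d - 56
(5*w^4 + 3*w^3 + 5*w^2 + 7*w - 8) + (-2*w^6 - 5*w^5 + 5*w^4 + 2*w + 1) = -2*w^6 - 5*w^5 + 10*w^4 + 3*w^3 + 5*w^2 + 9*w - 7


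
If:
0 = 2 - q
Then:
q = 2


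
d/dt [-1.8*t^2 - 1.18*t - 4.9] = -3.6*t - 1.18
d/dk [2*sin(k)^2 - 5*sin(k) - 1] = (4*sin(k) - 5)*cos(k)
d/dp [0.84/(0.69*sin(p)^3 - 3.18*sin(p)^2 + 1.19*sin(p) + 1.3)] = (-1.7388*sin(p)^2 + 5.3424*sin(p) - 0.9996)*cos(p)/(0.69*sin(p)^3 - 3.18*sin(p)^2 + 1.19*sin(p) + 1.3)^2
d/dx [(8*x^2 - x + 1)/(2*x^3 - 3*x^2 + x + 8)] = (-16*x^4 + 4*x^3 - x^2 + 134*x - 9)/(4*x^6 - 12*x^5 + 13*x^4 + 26*x^3 - 47*x^2 + 16*x + 64)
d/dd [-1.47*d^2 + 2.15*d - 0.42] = 2.15 - 2.94*d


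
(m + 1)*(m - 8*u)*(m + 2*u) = m^3 - 6*m^2*u + m^2 - 16*m*u^2 - 6*m*u - 16*u^2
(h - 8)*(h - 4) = h^2 - 12*h + 32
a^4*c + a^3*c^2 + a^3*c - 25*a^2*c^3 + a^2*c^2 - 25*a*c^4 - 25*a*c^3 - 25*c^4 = (a - 5*c)*(a + c)*(a + 5*c)*(a*c + c)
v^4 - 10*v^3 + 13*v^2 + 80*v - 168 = (v - 7)*(v - 3)*(v - 2*sqrt(2))*(v + 2*sqrt(2))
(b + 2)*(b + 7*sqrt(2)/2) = b^2 + 2*b + 7*sqrt(2)*b/2 + 7*sqrt(2)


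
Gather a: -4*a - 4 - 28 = -4*a - 32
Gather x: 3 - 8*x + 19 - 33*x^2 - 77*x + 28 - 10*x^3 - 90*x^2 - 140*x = -10*x^3 - 123*x^2 - 225*x + 50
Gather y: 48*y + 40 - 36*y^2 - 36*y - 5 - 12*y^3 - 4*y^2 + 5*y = -12*y^3 - 40*y^2 + 17*y + 35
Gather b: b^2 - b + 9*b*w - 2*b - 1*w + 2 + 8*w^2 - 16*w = b^2 + b*(9*w - 3) + 8*w^2 - 17*w + 2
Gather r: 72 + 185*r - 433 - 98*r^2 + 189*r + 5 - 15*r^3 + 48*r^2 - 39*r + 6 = -15*r^3 - 50*r^2 + 335*r - 350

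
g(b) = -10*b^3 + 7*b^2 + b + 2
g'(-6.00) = -1163.00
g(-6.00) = 2408.00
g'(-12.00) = -4487.00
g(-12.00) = 18278.00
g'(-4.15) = -573.78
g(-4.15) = 833.14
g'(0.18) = 2.55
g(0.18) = 2.35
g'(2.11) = -103.02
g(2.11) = -58.66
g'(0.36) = 2.15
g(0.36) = 2.80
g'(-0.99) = -42.26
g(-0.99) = 17.57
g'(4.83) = -631.25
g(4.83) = -956.65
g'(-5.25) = -899.38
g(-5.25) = 1636.72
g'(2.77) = -190.41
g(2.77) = -154.06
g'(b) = -30*b^2 + 14*b + 1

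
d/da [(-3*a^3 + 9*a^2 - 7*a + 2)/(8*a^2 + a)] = (-24*a^4 - 6*a^3 + 65*a^2 - 32*a - 2)/(a^2*(64*a^2 + 16*a + 1))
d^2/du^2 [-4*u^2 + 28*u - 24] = -8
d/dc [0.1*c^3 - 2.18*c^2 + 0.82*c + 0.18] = 0.3*c^2 - 4.36*c + 0.82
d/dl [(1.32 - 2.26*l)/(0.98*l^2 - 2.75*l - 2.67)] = (2.2148*l^2 - 2.5872*l + 9.6642)/(0.9604*l^4 - 5.39*l^3 + 2.3293*l^2 + 14.685*l + 7.1289)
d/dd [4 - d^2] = -2*d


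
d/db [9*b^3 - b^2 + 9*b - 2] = 27*b^2 - 2*b + 9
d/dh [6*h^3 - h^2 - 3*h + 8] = 18*h^2 - 2*h - 3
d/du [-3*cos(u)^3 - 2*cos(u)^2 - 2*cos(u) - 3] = (9*cos(u)^2 + 4*cos(u) + 2)*sin(u)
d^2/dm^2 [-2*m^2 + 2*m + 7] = -4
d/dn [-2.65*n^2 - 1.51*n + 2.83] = -5.3*n - 1.51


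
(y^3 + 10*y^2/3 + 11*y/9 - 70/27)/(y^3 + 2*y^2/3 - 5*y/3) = (9*y^2 + 15*y - 14)/(9*y*(y - 1))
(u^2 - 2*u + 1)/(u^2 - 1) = (u - 1)/(u + 1)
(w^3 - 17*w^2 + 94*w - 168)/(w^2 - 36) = (w^2 - 11*w + 28)/(w + 6)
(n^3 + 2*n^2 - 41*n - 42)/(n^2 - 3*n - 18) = (n^2 + 8*n + 7)/(n + 3)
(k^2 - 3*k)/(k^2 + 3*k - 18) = k/(k + 6)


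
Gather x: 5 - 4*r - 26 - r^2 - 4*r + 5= -r^2 - 8*r - 16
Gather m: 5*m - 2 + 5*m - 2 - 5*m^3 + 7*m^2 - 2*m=-5*m^3 + 7*m^2 + 8*m - 4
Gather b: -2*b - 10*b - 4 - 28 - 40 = -12*b - 72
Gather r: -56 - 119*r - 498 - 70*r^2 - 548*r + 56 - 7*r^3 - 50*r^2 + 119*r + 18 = -7*r^3 - 120*r^2 - 548*r - 480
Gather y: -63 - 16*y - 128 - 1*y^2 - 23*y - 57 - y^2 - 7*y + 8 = -2*y^2 - 46*y - 240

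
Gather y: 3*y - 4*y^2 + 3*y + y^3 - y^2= y^3 - 5*y^2 + 6*y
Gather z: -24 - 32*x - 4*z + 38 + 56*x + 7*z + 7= 24*x + 3*z + 21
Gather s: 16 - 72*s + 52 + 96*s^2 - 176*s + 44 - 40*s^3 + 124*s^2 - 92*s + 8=-40*s^3 + 220*s^2 - 340*s + 120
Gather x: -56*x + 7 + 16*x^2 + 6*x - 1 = 16*x^2 - 50*x + 6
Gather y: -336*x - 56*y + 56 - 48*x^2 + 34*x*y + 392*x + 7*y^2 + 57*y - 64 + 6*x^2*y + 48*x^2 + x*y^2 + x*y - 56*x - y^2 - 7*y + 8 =y^2*(x + 6) + y*(6*x^2 + 35*x - 6)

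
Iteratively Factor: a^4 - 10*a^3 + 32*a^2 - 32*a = (a - 2)*(a^3 - 8*a^2 + 16*a) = a*(a - 2)*(a^2 - 8*a + 16) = a*(a - 4)*(a - 2)*(a - 4)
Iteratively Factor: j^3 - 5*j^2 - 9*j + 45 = (j - 3)*(j^2 - 2*j - 15) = (j - 5)*(j - 3)*(j + 3)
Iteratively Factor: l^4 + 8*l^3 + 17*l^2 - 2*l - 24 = (l + 4)*(l^3 + 4*l^2 + l - 6) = (l + 3)*(l + 4)*(l^2 + l - 2) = (l - 1)*(l + 3)*(l + 4)*(l + 2)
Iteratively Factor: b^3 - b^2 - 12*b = (b - 4)*(b^2 + 3*b) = b*(b - 4)*(b + 3)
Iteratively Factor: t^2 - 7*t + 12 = (t - 4)*(t - 3)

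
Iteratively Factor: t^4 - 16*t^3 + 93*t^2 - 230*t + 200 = (t - 4)*(t^3 - 12*t^2 + 45*t - 50) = (t - 4)*(t - 2)*(t^2 - 10*t + 25) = (t - 5)*(t - 4)*(t - 2)*(t - 5)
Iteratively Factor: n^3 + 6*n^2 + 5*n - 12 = (n + 3)*(n^2 + 3*n - 4) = (n + 3)*(n + 4)*(n - 1)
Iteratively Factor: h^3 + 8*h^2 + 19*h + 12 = (h + 3)*(h^2 + 5*h + 4) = (h + 1)*(h + 3)*(h + 4)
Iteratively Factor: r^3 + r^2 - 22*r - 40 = (r - 5)*(r^2 + 6*r + 8) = (r - 5)*(r + 4)*(r + 2)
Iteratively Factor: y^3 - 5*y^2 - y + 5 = (y - 1)*(y^2 - 4*y - 5) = (y - 1)*(y + 1)*(y - 5)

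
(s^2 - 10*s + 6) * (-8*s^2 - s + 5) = -8*s^4 + 79*s^3 - 33*s^2 - 56*s + 30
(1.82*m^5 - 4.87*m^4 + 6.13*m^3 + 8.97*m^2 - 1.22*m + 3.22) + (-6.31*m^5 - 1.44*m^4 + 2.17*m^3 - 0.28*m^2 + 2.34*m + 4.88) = -4.49*m^5 - 6.31*m^4 + 8.3*m^3 + 8.69*m^2 + 1.12*m + 8.1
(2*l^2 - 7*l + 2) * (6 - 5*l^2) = -10*l^4 + 35*l^3 + 2*l^2 - 42*l + 12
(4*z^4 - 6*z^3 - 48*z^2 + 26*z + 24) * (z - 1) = 4*z^5 - 10*z^4 - 42*z^3 + 74*z^2 - 2*z - 24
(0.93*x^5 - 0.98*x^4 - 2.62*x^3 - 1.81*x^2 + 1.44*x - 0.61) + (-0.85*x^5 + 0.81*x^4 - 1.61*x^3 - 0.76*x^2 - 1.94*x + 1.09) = 0.0800000000000001*x^5 - 0.17*x^4 - 4.23*x^3 - 2.57*x^2 - 0.5*x + 0.48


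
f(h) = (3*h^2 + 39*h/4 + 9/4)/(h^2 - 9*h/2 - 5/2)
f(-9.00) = 1.32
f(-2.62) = -0.17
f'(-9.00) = -0.12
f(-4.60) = 0.53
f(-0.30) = 0.38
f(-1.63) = -0.76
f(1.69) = -3.77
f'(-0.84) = -3.62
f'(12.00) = -0.47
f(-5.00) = 0.63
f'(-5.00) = -0.25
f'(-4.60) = -0.27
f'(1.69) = -2.16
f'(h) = (9/2 - 2*h)*(3*h^2 + 39*h/4 + 9/4)/(h^2 - 9*h/2 - 5/2)^2 + (6*h + 39/4)/(h^2 - 9*h/2 - 5/2) = 3*(-31*h^2 - 26*h - 19)/(4*h^4 - 36*h^3 + 61*h^2 + 90*h + 25)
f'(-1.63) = -0.79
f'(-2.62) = -0.47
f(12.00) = 6.30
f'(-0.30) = -9.34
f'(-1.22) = -1.25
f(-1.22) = -1.16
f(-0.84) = -1.93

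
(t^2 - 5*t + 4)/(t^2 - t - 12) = (t - 1)/(t + 3)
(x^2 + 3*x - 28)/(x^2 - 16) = (x + 7)/(x + 4)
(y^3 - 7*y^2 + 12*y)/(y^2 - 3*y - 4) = y*(y - 3)/(y + 1)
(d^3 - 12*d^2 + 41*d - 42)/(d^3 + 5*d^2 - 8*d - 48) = (d^2 - 9*d + 14)/(d^2 + 8*d + 16)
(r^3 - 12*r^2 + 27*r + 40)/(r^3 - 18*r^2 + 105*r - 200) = (r + 1)/(r - 5)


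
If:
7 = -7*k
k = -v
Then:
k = -1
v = 1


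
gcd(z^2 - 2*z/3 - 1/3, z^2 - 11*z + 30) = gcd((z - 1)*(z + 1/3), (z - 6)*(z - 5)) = 1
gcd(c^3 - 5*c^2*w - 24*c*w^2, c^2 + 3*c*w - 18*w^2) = 1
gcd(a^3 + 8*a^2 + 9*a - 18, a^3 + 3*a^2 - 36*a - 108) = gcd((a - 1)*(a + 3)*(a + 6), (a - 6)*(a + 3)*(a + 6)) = a^2 + 9*a + 18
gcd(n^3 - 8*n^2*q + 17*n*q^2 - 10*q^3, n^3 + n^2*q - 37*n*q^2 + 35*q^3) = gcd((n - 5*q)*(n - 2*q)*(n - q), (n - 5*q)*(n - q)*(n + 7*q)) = n^2 - 6*n*q + 5*q^2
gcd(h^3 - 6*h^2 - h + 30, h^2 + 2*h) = h + 2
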